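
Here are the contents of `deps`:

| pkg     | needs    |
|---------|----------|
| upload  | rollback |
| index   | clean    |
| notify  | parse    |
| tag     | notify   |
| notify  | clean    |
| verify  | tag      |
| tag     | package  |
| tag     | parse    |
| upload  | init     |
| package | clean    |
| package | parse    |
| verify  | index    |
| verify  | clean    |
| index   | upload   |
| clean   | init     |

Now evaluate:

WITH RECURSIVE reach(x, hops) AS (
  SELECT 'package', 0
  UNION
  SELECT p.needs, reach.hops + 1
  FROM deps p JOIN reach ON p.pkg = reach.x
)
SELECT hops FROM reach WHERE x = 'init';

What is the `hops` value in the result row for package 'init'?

2

Base: (package, hops=0).
Iteration 1: edges from {package} -> (clean, hops=1), (parse, hops=1).
Iteration 2: edges from {clean,parse} -> (init, hops=2).
Iteration 3: no outgoing edges from {init}; recursion stops.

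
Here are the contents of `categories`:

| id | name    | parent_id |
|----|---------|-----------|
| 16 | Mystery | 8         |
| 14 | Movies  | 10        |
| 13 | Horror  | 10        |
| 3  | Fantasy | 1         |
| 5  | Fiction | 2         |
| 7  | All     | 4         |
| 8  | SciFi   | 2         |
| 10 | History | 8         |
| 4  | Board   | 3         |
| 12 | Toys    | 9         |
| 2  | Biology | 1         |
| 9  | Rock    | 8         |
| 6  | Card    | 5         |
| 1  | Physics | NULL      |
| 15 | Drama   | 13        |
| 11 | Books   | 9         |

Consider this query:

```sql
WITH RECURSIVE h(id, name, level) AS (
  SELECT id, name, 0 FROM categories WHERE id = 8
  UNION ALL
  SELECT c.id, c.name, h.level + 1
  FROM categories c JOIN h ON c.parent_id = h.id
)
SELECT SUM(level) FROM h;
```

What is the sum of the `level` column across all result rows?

14

Base: id=8 (SciFi) at level 0.
Iteration 1: rows with parent_id in {8} -> Rock (id 9, level 1), History (id 10, level 1), Mystery (id 16, level 1).
Iteration 2: rows with parent_id in {9,10,16} -> Books (id 11, level 2), Toys (id 12, level 2), Horror (id 13, level 2), Movies (id 14, level 2).
Iteration 3: rows with parent_id in {11,12,13,14} -> Drama (id 15, level 3).
Iteration 4: no rows with parent_id in {15}; recursion stops.
SUM(level) = 0 + 1 + 1 + 1 + 2 + 2 + 2 + 2 + 3 = 14.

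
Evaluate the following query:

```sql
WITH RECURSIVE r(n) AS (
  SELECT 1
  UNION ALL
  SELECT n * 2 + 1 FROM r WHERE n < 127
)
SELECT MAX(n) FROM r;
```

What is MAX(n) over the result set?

127

Base: n=1.
Iteration 1: 1 < 127 holds -> n = 1 * 2 + 1 = 3.
Iteration 2: 3 < 127 holds -> n = 3 * 2 + 1 = 7.
Iteration 3: 7 < 127 holds -> n = 7 * 2 + 1 = 15.
Iteration 4: 15 < 127 holds -> n = 15 * 2 + 1 = 31.
Iteration 5: 31 < 127 holds -> n = 31 * 2 + 1 = 63.
Iteration 6: 63 < 127 holds -> n = 63 * 2 + 1 = 127.
Iteration 7: 127 < 127 fails; recursion stops.
n values: 1, 3, 7, 15, 31, 63, 127; the maximum is 127.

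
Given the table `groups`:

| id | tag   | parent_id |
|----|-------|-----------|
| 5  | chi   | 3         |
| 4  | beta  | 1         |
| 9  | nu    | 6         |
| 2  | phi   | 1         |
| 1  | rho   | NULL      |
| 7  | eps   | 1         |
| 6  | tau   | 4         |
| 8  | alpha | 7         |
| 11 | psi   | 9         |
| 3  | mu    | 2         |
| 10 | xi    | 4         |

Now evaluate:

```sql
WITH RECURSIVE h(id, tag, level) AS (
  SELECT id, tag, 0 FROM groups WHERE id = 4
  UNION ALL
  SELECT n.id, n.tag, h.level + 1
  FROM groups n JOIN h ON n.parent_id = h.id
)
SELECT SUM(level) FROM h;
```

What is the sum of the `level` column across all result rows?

Base: id=4 (beta) at level 0.
Iteration 1: rows with parent_id in {4} -> tau (id 6, level 1), xi (id 10, level 1).
Iteration 2: rows with parent_id in {6,10} -> nu (id 9, level 2).
Iteration 3: rows with parent_id in {9} -> psi (id 11, level 3).
Iteration 4: no rows with parent_id in {11}; recursion stops.
SUM(level) = 0 + 1 + 1 + 2 + 3 = 7.

7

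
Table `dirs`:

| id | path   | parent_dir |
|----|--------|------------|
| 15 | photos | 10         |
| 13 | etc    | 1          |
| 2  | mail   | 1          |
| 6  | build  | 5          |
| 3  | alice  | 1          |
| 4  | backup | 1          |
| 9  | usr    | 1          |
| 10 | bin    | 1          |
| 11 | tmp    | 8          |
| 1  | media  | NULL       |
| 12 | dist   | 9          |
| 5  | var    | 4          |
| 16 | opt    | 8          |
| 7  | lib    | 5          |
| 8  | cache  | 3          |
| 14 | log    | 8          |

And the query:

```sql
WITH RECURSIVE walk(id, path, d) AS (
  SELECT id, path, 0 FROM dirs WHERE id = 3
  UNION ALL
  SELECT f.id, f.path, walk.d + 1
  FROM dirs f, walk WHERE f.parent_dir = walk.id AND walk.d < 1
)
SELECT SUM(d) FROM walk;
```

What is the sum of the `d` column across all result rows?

1

Base: id=3 (alice) at d 0.
Iteration 1: rows with parent_dir in {3} -> cache (id 8, d 1).
Iteration 2: d < 1 fails for all current rows; recursion stops.
SUM(d) = 0 + 1 = 1.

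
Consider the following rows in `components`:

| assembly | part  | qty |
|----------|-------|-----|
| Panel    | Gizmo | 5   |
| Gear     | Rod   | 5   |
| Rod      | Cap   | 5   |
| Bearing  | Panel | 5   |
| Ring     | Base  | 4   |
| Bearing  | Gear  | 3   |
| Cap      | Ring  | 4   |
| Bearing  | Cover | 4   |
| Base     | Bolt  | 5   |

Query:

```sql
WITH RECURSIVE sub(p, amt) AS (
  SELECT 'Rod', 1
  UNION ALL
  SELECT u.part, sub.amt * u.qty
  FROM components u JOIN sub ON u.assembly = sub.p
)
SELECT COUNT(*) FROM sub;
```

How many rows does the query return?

5

Base: (Rod, amt=1).
Iteration 1: components of {Rod} -> Cap = 1*5 = 5.
Iteration 2: components of {Cap} -> Ring = 5*4 = 20.
Iteration 3: components of {Ring} -> Base = 20*4 = 80.
Iteration 4: components of {Base} -> Bolt = 80*5 = 400.
Iteration 5: no further components; recursion stops.
Total rows emitted: 5.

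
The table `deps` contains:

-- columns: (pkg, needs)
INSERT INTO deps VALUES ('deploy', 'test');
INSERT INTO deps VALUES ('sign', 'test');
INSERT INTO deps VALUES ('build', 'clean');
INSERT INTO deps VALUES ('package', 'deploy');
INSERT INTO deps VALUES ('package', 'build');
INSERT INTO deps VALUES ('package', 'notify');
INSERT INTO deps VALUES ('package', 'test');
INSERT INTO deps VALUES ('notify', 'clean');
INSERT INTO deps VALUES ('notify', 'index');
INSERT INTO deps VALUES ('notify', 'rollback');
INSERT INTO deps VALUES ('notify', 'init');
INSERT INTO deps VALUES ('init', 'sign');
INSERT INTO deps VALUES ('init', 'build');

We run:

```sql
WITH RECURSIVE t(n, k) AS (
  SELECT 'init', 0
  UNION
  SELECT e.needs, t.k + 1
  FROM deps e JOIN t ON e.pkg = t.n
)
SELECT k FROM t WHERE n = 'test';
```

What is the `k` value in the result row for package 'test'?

Base: (init, k=0).
Iteration 1: edges from {init} -> (build, k=1), (sign, k=1).
Iteration 2: edges from {build,sign} -> (clean, k=2), (test, k=2).
Iteration 3: no outgoing edges from {clean,test}; recursion stops.

2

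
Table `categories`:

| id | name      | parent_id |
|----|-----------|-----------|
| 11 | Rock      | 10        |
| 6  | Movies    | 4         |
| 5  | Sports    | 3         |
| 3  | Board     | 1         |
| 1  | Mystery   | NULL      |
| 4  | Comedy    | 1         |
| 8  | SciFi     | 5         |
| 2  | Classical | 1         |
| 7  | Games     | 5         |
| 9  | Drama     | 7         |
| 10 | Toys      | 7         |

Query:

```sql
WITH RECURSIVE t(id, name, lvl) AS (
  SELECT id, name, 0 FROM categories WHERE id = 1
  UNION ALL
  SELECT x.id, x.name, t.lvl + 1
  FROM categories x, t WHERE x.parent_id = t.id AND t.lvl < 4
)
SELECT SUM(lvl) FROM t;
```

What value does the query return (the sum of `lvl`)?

21

Base: id=1 (Mystery) at lvl 0.
Iteration 1: rows with parent_id in {1} -> Classical (id 2, lvl 1), Board (id 3, lvl 1), Comedy (id 4, lvl 1).
Iteration 2: rows with parent_id in {2,3,4} -> Sports (id 5, lvl 2), Movies (id 6, lvl 2).
Iteration 3: rows with parent_id in {5,6} -> Games (id 7, lvl 3), SciFi (id 8, lvl 3).
Iteration 4: rows with parent_id in {7,8} -> Drama (id 9, lvl 4), Toys (id 10, lvl 4).
Iteration 5: lvl < 4 fails for all current rows; recursion stops.
SUM(lvl) = 0 + 1 + 1 + 1 + 2 + 2 + 3 + 3 + 4 + 4 = 21.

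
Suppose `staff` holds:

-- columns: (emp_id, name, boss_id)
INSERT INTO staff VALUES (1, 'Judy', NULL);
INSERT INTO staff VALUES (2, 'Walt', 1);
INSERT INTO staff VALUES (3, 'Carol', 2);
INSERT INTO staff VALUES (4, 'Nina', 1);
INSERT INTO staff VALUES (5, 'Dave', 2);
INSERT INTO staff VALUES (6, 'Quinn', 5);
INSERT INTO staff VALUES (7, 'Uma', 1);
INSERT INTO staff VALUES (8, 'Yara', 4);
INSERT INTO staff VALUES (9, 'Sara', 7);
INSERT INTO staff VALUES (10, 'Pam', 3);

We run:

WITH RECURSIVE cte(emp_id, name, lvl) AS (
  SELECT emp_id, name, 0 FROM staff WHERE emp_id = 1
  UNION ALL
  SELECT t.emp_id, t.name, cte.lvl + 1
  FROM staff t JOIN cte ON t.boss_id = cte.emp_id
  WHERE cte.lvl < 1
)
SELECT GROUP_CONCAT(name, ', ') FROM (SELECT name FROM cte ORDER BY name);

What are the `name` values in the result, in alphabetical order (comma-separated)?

Judy, Nina, Uma, Walt

Base: emp_id=1 (Judy) at lvl 0.
Iteration 1: rows with boss_id in {1} -> Walt (id 2, lvl 1), Nina (id 4, lvl 1), Uma (id 7, lvl 1).
Iteration 2: lvl < 1 fails for all current rows; recursion stops.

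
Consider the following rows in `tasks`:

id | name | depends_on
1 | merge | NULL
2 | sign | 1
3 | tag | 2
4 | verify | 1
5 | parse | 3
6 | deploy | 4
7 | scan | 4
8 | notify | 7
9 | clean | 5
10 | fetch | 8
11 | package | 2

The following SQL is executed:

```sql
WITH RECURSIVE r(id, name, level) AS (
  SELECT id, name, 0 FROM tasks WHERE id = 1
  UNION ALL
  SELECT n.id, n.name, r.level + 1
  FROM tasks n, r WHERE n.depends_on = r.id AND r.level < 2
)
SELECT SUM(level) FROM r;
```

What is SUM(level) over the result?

10

Base: id=1 (merge) at level 0.
Iteration 1: rows with depends_on in {1} -> sign (id 2, level 1), verify (id 4, level 1).
Iteration 2: rows with depends_on in {2,4} -> tag (id 3, level 2), deploy (id 6, level 2), scan (id 7, level 2), package (id 11, level 2).
Iteration 3: level < 2 fails for all current rows; recursion stops.
SUM(level) = 0 + 1 + 1 + 2 + 2 + 2 + 2 = 10.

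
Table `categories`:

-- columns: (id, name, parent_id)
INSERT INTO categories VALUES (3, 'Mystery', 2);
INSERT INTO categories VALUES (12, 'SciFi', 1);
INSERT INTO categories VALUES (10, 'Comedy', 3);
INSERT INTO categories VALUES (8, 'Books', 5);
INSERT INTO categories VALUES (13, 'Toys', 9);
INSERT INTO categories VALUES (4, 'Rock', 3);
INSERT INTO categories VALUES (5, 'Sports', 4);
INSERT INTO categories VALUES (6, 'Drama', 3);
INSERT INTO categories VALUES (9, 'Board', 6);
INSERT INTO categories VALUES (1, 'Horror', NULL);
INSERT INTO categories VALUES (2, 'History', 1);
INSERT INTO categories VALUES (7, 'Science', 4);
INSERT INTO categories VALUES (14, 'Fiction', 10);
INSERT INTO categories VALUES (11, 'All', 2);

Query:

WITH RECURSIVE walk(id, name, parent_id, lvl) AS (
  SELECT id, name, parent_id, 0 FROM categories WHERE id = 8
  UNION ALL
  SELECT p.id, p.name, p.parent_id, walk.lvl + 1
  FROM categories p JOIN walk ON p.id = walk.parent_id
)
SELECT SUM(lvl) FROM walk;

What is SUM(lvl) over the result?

15

Base: id=8 (Books), parent_id=5, lvl 0.
Iteration 1: join on id=5 -> Sports (id 5, parent_id=4, lvl 1).
Iteration 2: join on id=4 -> Rock (id 4, parent_id=3, lvl 2).
Iteration 3: join on id=3 -> Mystery (id 3, parent_id=2, lvl 3).
Iteration 4: join on id=2 -> History (id 2, parent_id=1, lvl 4).
Iteration 5: join on id=1 -> Horror (id 1, parent_id=NULL, lvl 5).
Iteration 6: parent_id is NULL; no match; recursion stops.
SUM(lvl) = 0 + 1 + 2 + 3 + 4 + 5 = 15.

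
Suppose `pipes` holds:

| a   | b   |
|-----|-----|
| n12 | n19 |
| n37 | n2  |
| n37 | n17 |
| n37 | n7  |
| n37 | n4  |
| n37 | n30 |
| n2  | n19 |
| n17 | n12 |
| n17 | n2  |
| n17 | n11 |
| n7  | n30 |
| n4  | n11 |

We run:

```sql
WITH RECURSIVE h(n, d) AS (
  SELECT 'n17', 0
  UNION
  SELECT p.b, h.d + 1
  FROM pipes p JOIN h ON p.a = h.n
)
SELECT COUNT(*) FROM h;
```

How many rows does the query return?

5

Base: (n17, d=0).
Iteration 1: edges from {n17} -> (n11, d=1), (n12, d=1), (n2, d=1).
Iteration 2: edges from {n11,n12,n2} -> (n19, d=2). [UNION drops 1 duplicate row(s)]
Iteration 3: no outgoing edges from {n19}; recursion stops.
Total rows emitted: 5.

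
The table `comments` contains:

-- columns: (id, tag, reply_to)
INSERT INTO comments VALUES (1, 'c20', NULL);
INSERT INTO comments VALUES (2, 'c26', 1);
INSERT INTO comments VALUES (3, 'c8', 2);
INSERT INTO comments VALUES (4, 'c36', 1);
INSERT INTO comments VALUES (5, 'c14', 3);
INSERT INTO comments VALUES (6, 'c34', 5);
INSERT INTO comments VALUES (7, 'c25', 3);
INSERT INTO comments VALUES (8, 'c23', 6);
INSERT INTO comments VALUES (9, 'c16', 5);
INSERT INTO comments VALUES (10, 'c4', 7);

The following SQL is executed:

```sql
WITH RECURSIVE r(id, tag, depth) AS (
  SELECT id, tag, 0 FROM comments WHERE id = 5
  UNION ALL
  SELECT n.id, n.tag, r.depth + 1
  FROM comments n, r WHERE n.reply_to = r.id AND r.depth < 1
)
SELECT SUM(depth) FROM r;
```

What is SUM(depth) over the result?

Base: id=5 (c14) at depth 0.
Iteration 1: rows with reply_to in {5} -> c34 (id 6, depth 1), c16 (id 9, depth 1).
Iteration 2: depth < 1 fails for all current rows; recursion stops.
SUM(depth) = 0 + 1 + 1 = 2.

2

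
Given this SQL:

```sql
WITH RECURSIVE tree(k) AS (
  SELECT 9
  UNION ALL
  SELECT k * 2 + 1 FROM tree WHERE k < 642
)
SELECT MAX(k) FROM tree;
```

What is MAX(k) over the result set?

1279

Base: k=9.
Iteration 1: 9 < 642 holds -> k = 9 * 2 + 1 = 19.
Iteration 2: 19 < 642 holds -> k = 19 * 2 + 1 = 39.
Iteration 3: 39 < 642 holds -> k = 39 * 2 + 1 = 79.
Iteration 4: 79 < 642 holds -> k = 79 * 2 + 1 = 159.
Iteration 5: 159 < 642 holds -> k = 159 * 2 + 1 = 319.
Iteration 6: 319 < 642 holds -> k = 319 * 2 + 1 = 639.
Iteration 7: 639 < 642 holds -> k = 639 * 2 + 1 = 1279.
Iteration 8: 1279 < 642 fails; recursion stops.
k values: 9, 19, 39, 79, 159, 319, 639, 1279; the maximum is 1279.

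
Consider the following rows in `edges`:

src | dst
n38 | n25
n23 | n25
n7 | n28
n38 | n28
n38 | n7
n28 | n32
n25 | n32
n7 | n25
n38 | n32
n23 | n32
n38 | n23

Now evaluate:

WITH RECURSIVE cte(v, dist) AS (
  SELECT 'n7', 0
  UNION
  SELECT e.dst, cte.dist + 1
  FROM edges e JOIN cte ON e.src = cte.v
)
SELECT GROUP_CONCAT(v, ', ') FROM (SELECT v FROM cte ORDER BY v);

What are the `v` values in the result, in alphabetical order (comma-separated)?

n25, n28, n32, n7

Base: (n7, dist=0).
Iteration 1: edges from {n7} -> (n25, dist=1), (n28, dist=1).
Iteration 2: edges from {n25,n28} -> (n32, dist=2). [UNION drops 1 duplicate row(s)]
Iteration 3: no outgoing edges from {n32}; recursion stops.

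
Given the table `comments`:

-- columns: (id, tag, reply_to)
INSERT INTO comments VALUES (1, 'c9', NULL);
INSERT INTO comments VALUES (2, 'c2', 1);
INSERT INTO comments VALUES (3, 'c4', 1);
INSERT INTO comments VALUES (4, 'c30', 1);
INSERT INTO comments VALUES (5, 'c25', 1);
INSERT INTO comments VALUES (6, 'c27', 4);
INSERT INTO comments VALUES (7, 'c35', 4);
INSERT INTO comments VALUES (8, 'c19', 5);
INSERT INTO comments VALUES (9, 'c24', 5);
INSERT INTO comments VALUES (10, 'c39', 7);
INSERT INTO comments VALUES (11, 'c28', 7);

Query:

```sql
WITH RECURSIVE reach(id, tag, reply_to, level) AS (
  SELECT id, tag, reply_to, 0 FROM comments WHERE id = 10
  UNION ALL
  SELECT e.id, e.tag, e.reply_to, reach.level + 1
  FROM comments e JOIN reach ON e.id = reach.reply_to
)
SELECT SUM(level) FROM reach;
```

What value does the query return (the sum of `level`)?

6

Base: id=10 (c39), reply_to=7, level 0.
Iteration 1: join on id=7 -> c35 (id 7, reply_to=4, level 1).
Iteration 2: join on id=4 -> c30 (id 4, reply_to=1, level 2).
Iteration 3: join on id=1 -> c9 (id 1, reply_to=NULL, level 3).
Iteration 4: reply_to is NULL; no match; recursion stops.
SUM(level) = 0 + 1 + 2 + 3 = 6.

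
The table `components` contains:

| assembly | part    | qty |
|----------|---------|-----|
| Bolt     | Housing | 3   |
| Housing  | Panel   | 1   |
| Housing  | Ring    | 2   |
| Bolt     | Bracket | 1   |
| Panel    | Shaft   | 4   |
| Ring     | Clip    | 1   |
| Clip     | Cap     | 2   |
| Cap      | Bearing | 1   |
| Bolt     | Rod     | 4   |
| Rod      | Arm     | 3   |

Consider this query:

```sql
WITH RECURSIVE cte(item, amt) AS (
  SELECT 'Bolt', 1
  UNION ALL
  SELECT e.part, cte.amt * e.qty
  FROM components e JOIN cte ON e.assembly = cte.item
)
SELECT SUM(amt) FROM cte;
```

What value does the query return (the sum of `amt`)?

Base: (Bolt, amt=1).
Iteration 1: components of {Bolt} -> Bracket = 1*1 = 1, Housing = 1*3 = 3, Rod = 1*4 = 4.
Iteration 2: components of {Bracket,Housing,Rod} -> Arm = 4*3 = 12, Panel = 3*1 = 3, Ring = 3*2 = 6.
Iteration 3: components of {Arm,Panel,Ring} -> Clip = 6*1 = 6, Shaft = 3*4 = 12.
Iteration 4: components of {Clip,Shaft} -> Cap = 6*2 = 12.
Iteration 5: components of {Cap} -> Bearing = 12*1 = 12.
Iteration 6: no further components; recursion stops.
SUM(amt) = 1 + 3 + 1 + 4 + 3 + 6 + 12 + 12 + 6 + 12 + 12 = 72.

72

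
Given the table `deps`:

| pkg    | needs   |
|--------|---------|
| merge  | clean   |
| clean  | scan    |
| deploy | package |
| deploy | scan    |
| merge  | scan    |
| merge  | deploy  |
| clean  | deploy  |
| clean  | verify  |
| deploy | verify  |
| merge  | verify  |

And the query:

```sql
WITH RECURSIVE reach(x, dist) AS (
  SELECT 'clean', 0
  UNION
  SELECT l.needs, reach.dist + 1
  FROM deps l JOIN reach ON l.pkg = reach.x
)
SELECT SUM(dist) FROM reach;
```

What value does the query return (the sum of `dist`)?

Base: (clean, dist=0).
Iteration 1: edges from {clean} -> (deploy, dist=1), (scan, dist=1), (verify, dist=1).
Iteration 2: edges from {deploy,scan,verify} -> (package, dist=2), (scan, dist=2), (verify, dist=2).
Iteration 3: no outgoing edges from {package,scan,verify}; recursion stops.
SUM(dist) = 0 + 1 + 1 + 1 + 2 + 2 + 2 = 9.

9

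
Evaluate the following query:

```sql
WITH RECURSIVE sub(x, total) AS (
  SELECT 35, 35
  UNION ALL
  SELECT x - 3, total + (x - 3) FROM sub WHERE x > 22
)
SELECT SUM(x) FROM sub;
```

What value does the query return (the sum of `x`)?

Base: x=35, total=35.
Iteration 1: 35 > 22 holds -> x = 35 - 3 = 32, total = 35 + 32 = 67.
Iteration 2: 32 > 22 holds -> x = 32 - 3 = 29, total = 67 + 29 = 96.
Iteration 3: 29 > 22 holds -> x = 29 - 3 = 26, total = 96 + 26 = 122.
Iteration 4: 26 > 22 holds -> x = 26 - 3 = 23, total = 122 + 23 = 145.
Iteration 5: 23 > 22 holds -> x = 23 - 3 = 20, total = 145 + 20 = 165.
Iteration 6: 20 > 22 fails; recursion stops.
SUM(x) = 35 + 32 + 29 + 26 + 23 + 20 = 165.

165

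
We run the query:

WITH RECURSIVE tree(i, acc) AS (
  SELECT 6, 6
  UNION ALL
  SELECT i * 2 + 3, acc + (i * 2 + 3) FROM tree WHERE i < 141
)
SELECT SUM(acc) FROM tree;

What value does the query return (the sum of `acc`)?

Base: i=6, acc=6.
Iteration 1: 6 < 141 holds -> i = 6 * 2 + 3 = 15, acc = 6 + 15 = 21.
Iteration 2: 15 < 141 holds -> i = 15 * 2 + 3 = 33, acc = 21 + 33 = 54.
Iteration 3: 33 < 141 holds -> i = 33 * 2 + 3 = 69, acc = 54 + 69 = 123.
Iteration 4: 69 < 141 holds -> i = 69 * 2 + 3 = 141, acc = 123 + 141 = 264.
Iteration 5: 141 < 141 fails; recursion stops.
SUM(acc) = 6 + 21 + 54 + 123 + 264 = 468.

468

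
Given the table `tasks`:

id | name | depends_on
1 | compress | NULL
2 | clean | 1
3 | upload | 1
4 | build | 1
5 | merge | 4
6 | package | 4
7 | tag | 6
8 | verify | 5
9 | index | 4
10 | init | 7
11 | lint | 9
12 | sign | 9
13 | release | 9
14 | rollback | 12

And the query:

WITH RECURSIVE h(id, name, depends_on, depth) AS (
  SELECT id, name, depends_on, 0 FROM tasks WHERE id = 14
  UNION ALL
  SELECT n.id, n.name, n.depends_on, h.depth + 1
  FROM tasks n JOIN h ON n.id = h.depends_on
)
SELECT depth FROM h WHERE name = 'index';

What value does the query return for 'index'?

Base: id=14 (rollback), depends_on=12, depth 0.
Iteration 1: join on id=12 -> sign (id 12, depends_on=9, depth 1).
Iteration 2: join on id=9 -> index (id 9, depends_on=4, depth 2).
Iteration 3: join on id=4 -> build (id 4, depends_on=1, depth 3).
Iteration 4: join on id=1 -> compress (id 1, depends_on=NULL, depth 4).
Iteration 5: depends_on is NULL; no match; recursion stops.

2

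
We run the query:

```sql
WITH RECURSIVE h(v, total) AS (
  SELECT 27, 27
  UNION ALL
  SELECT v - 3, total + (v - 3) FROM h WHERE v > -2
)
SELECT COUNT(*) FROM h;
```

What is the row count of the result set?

11

Base: v=27, total=27.
Iteration 1: 27 > -2 holds -> v = 27 - 3 = 24, total = 27 + 24 = 51.
Iteration 2: 24 > -2 holds -> v = 24 - 3 = 21, total = 51 + 21 = 72.
Iteration 3: 21 > -2 holds -> v = 21 - 3 = 18, total = 72 + 18 = 90.
Iteration 4: 18 > -2 holds -> v = 18 - 3 = 15, total = 90 + 15 = 105.
Iteration 5: 15 > -2 holds -> v = 15 - 3 = 12, total = 105 + 12 = 117.
Iteration 6: 12 > -2 holds -> v = 12 - 3 = 9, total = 117 + 9 = 126.
Iteration 7: 9 > -2 holds -> v = 9 - 3 = 6, total = 126 + 6 = 132.
Iteration 8: 6 > -2 holds -> v = 6 - 3 = 3, total = 132 + 3 = 135.
Iteration 9: 3 > -2 holds -> v = 3 - 3 = 0, total = 135 + 0 = 135.
Iteration 10: 0 > -2 holds -> v = 0 - 3 = -3, total = 135 + -3 = 132.
Iteration 11: -3 > -2 fails; recursion stops.
Total rows emitted: 11.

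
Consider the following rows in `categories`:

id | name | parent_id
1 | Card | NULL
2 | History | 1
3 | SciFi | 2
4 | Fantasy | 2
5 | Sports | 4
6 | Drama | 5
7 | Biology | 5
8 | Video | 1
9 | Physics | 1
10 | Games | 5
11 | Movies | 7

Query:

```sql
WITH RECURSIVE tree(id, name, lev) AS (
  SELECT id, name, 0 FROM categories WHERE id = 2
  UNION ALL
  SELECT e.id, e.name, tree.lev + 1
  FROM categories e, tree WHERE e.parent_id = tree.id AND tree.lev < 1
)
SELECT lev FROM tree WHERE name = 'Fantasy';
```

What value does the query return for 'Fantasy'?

Base: id=2 (History) at lev 0.
Iteration 1: rows with parent_id in {2} -> SciFi (id 3, lev 1), Fantasy (id 4, lev 1).
Iteration 2: lev < 1 fails for all current rows; recursion stops.

1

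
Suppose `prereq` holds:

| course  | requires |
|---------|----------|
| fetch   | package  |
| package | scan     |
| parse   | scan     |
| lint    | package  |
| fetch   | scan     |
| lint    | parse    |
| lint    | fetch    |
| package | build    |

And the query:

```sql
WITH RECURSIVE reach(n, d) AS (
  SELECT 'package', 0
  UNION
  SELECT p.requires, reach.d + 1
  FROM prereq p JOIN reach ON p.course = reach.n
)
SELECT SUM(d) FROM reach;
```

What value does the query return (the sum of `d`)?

Base: (package, d=0).
Iteration 1: edges from {package} -> (build, d=1), (scan, d=1).
Iteration 2: no outgoing edges from {build,scan}; recursion stops.
SUM(d) = 0 + 1 + 1 = 2.

2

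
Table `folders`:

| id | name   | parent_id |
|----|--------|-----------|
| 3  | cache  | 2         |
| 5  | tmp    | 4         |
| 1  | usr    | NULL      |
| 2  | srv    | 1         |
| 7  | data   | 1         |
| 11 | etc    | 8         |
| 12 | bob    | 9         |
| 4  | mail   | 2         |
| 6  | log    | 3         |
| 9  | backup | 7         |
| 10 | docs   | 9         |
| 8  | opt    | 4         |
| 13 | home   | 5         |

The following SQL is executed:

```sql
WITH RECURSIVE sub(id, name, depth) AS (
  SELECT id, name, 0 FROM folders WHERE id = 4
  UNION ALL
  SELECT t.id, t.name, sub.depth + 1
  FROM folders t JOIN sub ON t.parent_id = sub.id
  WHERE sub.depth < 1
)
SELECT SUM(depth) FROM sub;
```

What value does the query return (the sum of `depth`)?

2

Base: id=4 (mail) at depth 0.
Iteration 1: rows with parent_id in {4} -> tmp (id 5, depth 1), opt (id 8, depth 1).
Iteration 2: depth < 1 fails for all current rows; recursion stops.
SUM(depth) = 0 + 1 + 1 = 2.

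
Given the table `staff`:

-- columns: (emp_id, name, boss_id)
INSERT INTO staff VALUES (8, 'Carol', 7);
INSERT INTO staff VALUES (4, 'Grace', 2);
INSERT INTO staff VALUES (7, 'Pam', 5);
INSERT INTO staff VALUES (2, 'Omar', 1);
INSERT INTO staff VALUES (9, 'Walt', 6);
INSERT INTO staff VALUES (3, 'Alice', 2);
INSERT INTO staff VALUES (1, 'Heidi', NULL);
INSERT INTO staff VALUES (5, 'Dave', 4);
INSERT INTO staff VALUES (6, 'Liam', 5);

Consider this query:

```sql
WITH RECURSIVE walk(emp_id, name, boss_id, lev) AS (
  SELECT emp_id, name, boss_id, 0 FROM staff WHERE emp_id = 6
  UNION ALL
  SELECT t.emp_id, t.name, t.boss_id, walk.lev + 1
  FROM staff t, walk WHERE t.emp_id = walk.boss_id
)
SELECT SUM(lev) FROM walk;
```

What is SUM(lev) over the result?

Base: emp_id=6 (Liam), boss_id=5, lev 0.
Iteration 1: join on emp_id=5 -> Dave (id 5, boss_id=4, lev 1).
Iteration 2: join on emp_id=4 -> Grace (id 4, boss_id=2, lev 2).
Iteration 3: join on emp_id=2 -> Omar (id 2, boss_id=1, lev 3).
Iteration 4: join on emp_id=1 -> Heidi (id 1, boss_id=NULL, lev 4).
Iteration 5: boss_id is NULL; no match; recursion stops.
SUM(lev) = 0 + 1 + 2 + 3 + 4 = 10.

10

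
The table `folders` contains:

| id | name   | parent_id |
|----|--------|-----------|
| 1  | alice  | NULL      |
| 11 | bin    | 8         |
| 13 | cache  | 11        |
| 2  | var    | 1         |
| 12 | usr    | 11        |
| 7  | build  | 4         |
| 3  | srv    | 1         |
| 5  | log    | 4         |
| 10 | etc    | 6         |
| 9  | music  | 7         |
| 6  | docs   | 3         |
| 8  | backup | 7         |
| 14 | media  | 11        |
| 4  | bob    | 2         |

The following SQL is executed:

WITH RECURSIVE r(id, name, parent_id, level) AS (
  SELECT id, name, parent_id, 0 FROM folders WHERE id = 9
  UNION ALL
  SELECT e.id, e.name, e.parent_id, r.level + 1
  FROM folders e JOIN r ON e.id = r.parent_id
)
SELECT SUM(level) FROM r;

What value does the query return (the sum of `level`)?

Base: id=9 (music), parent_id=7, level 0.
Iteration 1: join on id=7 -> build (id 7, parent_id=4, level 1).
Iteration 2: join on id=4 -> bob (id 4, parent_id=2, level 2).
Iteration 3: join on id=2 -> var (id 2, parent_id=1, level 3).
Iteration 4: join on id=1 -> alice (id 1, parent_id=NULL, level 4).
Iteration 5: parent_id is NULL; no match; recursion stops.
SUM(level) = 0 + 1 + 2 + 3 + 4 = 10.

10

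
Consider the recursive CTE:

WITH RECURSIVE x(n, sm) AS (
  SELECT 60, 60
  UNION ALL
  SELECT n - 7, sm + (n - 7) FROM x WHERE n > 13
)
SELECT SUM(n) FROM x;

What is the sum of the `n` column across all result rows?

284

Base: n=60, sm=60.
Iteration 1: 60 > 13 holds -> n = 60 - 7 = 53, sm = 60 + 53 = 113.
Iteration 2: 53 > 13 holds -> n = 53 - 7 = 46, sm = 113 + 46 = 159.
Iteration 3: 46 > 13 holds -> n = 46 - 7 = 39, sm = 159 + 39 = 198.
Iteration 4: 39 > 13 holds -> n = 39 - 7 = 32, sm = 198 + 32 = 230.
Iteration 5: 32 > 13 holds -> n = 32 - 7 = 25, sm = 230 + 25 = 255.
Iteration 6: 25 > 13 holds -> n = 25 - 7 = 18, sm = 255 + 18 = 273.
Iteration 7: 18 > 13 holds -> n = 18 - 7 = 11, sm = 273 + 11 = 284.
Iteration 8: 11 > 13 fails; recursion stops.
SUM(n) = 60 + 53 + 46 + 39 + 32 + 25 + 18 + 11 = 284.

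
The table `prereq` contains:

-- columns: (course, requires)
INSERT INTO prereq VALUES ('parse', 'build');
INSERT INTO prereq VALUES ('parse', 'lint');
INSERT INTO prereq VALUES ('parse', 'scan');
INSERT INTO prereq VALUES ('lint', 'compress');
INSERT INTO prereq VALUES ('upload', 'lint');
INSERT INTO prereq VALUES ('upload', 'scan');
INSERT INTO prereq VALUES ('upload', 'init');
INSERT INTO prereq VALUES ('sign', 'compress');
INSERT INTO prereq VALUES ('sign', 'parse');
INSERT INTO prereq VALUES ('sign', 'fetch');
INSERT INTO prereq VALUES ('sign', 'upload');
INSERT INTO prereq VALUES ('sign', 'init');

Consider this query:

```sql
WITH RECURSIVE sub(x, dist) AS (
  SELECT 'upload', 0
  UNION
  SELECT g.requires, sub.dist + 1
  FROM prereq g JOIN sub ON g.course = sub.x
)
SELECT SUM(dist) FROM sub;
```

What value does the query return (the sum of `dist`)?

Base: (upload, dist=0).
Iteration 1: edges from {upload} -> (init, dist=1), (lint, dist=1), (scan, dist=1).
Iteration 2: edges from {init,lint,scan} -> (compress, dist=2).
Iteration 3: no outgoing edges from {compress}; recursion stops.
SUM(dist) = 0 + 1 + 1 + 1 + 2 = 5.

5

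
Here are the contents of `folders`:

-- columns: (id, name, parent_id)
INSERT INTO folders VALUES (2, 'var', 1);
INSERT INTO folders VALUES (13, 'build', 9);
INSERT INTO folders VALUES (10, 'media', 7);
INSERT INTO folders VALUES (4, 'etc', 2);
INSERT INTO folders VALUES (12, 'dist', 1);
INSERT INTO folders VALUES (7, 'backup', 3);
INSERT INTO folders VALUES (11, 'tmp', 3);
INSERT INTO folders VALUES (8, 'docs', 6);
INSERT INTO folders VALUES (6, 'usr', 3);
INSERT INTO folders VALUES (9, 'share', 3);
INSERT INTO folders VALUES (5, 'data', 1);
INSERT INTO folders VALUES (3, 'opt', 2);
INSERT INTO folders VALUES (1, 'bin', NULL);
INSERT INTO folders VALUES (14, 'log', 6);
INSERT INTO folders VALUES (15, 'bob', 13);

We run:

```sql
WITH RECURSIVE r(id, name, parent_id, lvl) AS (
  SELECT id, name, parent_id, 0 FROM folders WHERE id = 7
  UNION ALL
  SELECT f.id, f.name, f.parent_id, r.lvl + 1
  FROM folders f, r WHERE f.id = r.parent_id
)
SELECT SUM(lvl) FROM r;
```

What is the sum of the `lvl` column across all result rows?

6

Base: id=7 (backup), parent_id=3, lvl 0.
Iteration 1: join on id=3 -> opt (id 3, parent_id=2, lvl 1).
Iteration 2: join on id=2 -> var (id 2, parent_id=1, lvl 2).
Iteration 3: join on id=1 -> bin (id 1, parent_id=NULL, lvl 3).
Iteration 4: parent_id is NULL; no match; recursion stops.
SUM(lvl) = 0 + 1 + 2 + 3 = 6.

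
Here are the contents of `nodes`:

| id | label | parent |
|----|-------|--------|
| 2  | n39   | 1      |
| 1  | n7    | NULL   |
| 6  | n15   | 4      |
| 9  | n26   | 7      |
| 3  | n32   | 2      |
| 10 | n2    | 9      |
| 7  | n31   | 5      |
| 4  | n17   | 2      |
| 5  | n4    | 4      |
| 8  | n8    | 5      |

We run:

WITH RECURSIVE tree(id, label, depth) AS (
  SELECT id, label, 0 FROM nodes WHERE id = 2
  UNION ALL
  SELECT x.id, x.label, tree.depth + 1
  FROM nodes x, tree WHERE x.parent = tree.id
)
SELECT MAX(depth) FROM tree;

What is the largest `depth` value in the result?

5

Base: id=2 (n39) at depth 0.
Iteration 1: rows with parent in {2} -> n32 (id 3, depth 1), n17 (id 4, depth 1).
Iteration 2: rows with parent in {3,4} -> n4 (id 5, depth 2), n15 (id 6, depth 2).
Iteration 3: rows with parent in {5,6} -> n31 (id 7, depth 3), n8 (id 8, depth 3).
Iteration 4: rows with parent in {7,8} -> n26 (id 9, depth 4).
Iteration 5: rows with parent in {9} -> n2 (id 10, depth 5).
Iteration 6: no rows with parent in {10}; recursion stops.
depth values: 0, 1, 1, 2, 2, 3, 3, 4, 5; the maximum is 5.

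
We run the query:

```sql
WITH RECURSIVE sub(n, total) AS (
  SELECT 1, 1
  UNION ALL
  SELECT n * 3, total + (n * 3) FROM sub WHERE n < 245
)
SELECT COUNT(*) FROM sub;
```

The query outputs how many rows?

7

Base: n=1, total=1.
Iteration 1: 1 < 245 holds -> n = 1 * 3 = 3, total = 1 + 3 = 4.
Iteration 2: 3 < 245 holds -> n = 3 * 3 = 9, total = 4 + 9 = 13.
Iteration 3: 9 < 245 holds -> n = 9 * 3 = 27, total = 13 + 27 = 40.
Iteration 4: 27 < 245 holds -> n = 27 * 3 = 81, total = 40 + 81 = 121.
Iteration 5: 81 < 245 holds -> n = 81 * 3 = 243, total = 121 + 243 = 364.
Iteration 6: 243 < 245 holds -> n = 243 * 3 = 729, total = 364 + 729 = 1093.
Iteration 7: 729 < 245 fails; recursion stops.
Total rows emitted: 7.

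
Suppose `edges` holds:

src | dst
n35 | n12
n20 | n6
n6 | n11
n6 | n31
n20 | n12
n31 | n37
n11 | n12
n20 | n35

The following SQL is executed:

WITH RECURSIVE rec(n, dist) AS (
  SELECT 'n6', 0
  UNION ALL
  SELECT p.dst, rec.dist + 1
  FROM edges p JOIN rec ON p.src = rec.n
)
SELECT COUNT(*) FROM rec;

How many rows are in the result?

Base: (n6, dist=0).
Iteration 1: edges from {n6} -> (n11, dist=1), (n31, dist=1).
Iteration 2: edges from {n11,n31} -> (n12, dist=2), (n37, dist=2).
Iteration 3: no outgoing edges from {n12,n37}; recursion stops.
Total rows emitted: 5.

5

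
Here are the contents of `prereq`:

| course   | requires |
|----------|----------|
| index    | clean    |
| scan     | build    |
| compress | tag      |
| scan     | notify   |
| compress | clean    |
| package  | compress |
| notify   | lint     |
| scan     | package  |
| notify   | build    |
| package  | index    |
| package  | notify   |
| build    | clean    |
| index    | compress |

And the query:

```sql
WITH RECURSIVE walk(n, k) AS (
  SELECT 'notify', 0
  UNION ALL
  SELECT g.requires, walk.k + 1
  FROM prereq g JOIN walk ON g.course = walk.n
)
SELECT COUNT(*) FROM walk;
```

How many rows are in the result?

4

Base: (notify, k=0).
Iteration 1: edges from {notify} -> (build, k=1), (lint, k=1).
Iteration 2: edges from {build,lint} -> (clean, k=2).
Iteration 3: no outgoing edges from {clean}; recursion stops.
Total rows emitted: 4.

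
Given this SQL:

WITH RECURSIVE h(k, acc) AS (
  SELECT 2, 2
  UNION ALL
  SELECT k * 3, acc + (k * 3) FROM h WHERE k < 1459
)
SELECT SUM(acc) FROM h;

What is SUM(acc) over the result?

Base: k=2, acc=2.
Iteration 1: 2 < 1459 holds -> k = 2 * 3 = 6, acc = 2 + 6 = 8.
Iteration 2: 6 < 1459 holds -> k = 6 * 3 = 18, acc = 8 + 18 = 26.
Iteration 3: 18 < 1459 holds -> k = 18 * 3 = 54, acc = 26 + 54 = 80.
Iteration 4: 54 < 1459 holds -> k = 54 * 3 = 162, acc = 80 + 162 = 242.
Iteration 5: 162 < 1459 holds -> k = 162 * 3 = 486, acc = 242 + 486 = 728.
Iteration 6: 486 < 1459 holds -> k = 486 * 3 = 1458, acc = 728 + 1458 = 2186.
Iteration 7: 1458 < 1459 holds -> k = 1458 * 3 = 4374, acc = 2186 + 4374 = 6560.
Iteration 8: 4374 < 1459 fails; recursion stops.
SUM(acc) = 2 + 8 + 26 + 80 + 242 + 728 + 2186 + 6560 = 9832.

9832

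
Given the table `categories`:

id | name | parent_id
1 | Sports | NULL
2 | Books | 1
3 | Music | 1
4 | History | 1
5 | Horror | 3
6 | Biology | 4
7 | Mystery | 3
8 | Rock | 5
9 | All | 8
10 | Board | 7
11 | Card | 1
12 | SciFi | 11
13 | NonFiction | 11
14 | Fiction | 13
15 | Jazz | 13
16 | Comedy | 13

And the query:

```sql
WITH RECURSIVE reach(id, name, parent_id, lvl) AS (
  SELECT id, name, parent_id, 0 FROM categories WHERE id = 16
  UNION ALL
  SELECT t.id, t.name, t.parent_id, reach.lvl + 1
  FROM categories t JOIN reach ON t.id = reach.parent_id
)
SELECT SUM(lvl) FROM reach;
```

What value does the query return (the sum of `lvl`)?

Base: id=16 (Comedy), parent_id=13, lvl 0.
Iteration 1: join on id=13 -> NonFiction (id 13, parent_id=11, lvl 1).
Iteration 2: join on id=11 -> Card (id 11, parent_id=1, lvl 2).
Iteration 3: join on id=1 -> Sports (id 1, parent_id=NULL, lvl 3).
Iteration 4: parent_id is NULL; no match; recursion stops.
SUM(lvl) = 0 + 1 + 2 + 3 = 6.

6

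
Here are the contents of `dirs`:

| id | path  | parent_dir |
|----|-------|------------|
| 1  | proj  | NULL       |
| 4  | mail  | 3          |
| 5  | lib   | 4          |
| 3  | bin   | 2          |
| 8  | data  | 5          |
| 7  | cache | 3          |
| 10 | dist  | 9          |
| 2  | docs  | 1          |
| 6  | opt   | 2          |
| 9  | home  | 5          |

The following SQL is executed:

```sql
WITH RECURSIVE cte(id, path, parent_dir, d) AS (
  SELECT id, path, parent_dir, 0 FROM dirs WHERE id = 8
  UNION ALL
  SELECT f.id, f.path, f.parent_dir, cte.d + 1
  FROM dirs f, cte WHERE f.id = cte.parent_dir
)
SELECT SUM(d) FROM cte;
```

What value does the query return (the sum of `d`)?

Base: id=8 (data), parent_dir=5, d 0.
Iteration 1: join on id=5 -> lib (id 5, parent_dir=4, d 1).
Iteration 2: join on id=4 -> mail (id 4, parent_dir=3, d 2).
Iteration 3: join on id=3 -> bin (id 3, parent_dir=2, d 3).
Iteration 4: join on id=2 -> docs (id 2, parent_dir=1, d 4).
Iteration 5: join on id=1 -> proj (id 1, parent_dir=NULL, d 5).
Iteration 6: parent_dir is NULL; no match; recursion stops.
SUM(d) = 0 + 1 + 2 + 3 + 4 + 5 = 15.

15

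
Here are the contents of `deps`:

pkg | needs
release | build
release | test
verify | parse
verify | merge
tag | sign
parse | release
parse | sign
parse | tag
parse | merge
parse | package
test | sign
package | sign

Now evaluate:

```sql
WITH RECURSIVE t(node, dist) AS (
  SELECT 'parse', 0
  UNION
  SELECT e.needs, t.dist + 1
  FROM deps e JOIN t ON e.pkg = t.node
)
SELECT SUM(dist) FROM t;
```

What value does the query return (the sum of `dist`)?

Base: (parse, dist=0).
Iteration 1: edges from {parse} -> (merge, dist=1), (package, dist=1), (release, dist=1), (sign, dist=1), (tag, dist=1).
Iteration 2: edges from {merge,package,release,sign,tag} -> (build, dist=2), (sign, dist=2), (test, dist=2). [UNION drops 1 duplicate row(s)]
Iteration 3: edges from {build,sign,test} -> (sign, dist=3).
Iteration 4: no outgoing edges from {sign}; recursion stops.
SUM(dist) = 0 + 1 + 1 + 1 + 1 + 1 + 2 + 2 + 2 + 3 = 14.

14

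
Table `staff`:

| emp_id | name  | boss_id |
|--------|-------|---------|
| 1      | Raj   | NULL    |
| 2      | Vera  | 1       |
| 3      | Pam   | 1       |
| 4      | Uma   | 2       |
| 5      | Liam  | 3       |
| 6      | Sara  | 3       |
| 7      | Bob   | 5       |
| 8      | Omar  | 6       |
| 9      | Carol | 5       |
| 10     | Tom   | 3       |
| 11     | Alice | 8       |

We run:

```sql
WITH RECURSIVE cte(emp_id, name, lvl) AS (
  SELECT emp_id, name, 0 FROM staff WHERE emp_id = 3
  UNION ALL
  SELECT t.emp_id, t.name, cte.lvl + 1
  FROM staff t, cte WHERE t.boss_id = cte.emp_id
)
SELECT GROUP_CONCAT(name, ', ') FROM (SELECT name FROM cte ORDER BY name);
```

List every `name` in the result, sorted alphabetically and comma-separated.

Alice, Bob, Carol, Liam, Omar, Pam, Sara, Tom

Base: emp_id=3 (Pam) at lvl 0.
Iteration 1: rows with boss_id in {3} -> Liam (id 5, lvl 1), Sara (id 6, lvl 1), Tom (id 10, lvl 1).
Iteration 2: rows with boss_id in {5,6,10} -> Bob (id 7, lvl 2), Omar (id 8, lvl 2), Carol (id 9, lvl 2).
Iteration 3: rows with boss_id in {7,8,9} -> Alice (id 11, lvl 3).
Iteration 4: no rows with boss_id in {11}; recursion stops.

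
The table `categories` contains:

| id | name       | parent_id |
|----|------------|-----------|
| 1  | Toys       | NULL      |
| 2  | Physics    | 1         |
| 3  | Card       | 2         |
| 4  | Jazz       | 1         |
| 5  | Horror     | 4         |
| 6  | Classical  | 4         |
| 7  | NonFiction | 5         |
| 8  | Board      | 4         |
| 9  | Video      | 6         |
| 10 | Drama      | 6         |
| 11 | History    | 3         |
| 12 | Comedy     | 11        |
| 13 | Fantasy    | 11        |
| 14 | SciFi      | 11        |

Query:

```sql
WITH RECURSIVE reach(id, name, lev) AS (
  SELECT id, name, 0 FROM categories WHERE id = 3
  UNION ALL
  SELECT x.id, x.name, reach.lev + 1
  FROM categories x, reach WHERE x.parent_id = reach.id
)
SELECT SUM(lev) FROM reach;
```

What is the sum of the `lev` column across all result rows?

Base: id=3 (Card) at lev 0.
Iteration 1: rows with parent_id in {3} -> History (id 11, lev 1).
Iteration 2: rows with parent_id in {11} -> Comedy (id 12, lev 2), Fantasy (id 13, lev 2), SciFi (id 14, lev 2).
Iteration 3: no rows with parent_id in {12,13,14}; recursion stops.
SUM(lev) = 0 + 1 + 2 + 2 + 2 = 7.

7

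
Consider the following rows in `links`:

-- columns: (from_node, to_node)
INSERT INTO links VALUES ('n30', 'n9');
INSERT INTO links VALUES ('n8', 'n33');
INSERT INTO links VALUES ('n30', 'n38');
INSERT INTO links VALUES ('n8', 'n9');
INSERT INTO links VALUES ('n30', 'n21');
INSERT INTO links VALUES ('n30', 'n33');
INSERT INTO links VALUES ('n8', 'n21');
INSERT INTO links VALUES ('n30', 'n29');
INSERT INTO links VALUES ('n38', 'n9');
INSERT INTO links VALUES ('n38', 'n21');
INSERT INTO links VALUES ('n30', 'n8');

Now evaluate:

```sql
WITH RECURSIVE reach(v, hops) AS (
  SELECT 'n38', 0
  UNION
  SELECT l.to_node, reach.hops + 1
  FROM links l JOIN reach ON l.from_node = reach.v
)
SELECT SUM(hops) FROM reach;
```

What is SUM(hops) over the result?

Base: (n38, hops=0).
Iteration 1: edges from {n38} -> (n21, hops=1), (n9, hops=1).
Iteration 2: no outgoing edges from {n21,n9}; recursion stops.
SUM(hops) = 0 + 1 + 1 = 2.

2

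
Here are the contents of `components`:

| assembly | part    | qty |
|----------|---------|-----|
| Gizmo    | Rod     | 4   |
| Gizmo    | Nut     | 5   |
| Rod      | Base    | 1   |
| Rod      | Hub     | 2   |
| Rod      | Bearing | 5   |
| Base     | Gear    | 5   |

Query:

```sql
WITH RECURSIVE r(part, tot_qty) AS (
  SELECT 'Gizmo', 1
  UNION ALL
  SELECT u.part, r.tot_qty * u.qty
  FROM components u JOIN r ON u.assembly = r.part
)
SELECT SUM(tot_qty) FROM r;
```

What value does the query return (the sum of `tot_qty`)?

62

Base: (Gizmo, tot_qty=1).
Iteration 1: components of {Gizmo} -> Nut = 1*5 = 5, Rod = 1*4 = 4.
Iteration 2: components of {Nut,Rod} -> Base = 4*1 = 4, Bearing = 4*5 = 20, Hub = 4*2 = 8.
Iteration 3: components of {Base,Bearing,Hub} -> Gear = 4*5 = 20.
Iteration 4: no further components; recursion stops.
SUM(tot_qty) = 1 + 4 + 5 + 4 + 8 + 20 + 20 = 62.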